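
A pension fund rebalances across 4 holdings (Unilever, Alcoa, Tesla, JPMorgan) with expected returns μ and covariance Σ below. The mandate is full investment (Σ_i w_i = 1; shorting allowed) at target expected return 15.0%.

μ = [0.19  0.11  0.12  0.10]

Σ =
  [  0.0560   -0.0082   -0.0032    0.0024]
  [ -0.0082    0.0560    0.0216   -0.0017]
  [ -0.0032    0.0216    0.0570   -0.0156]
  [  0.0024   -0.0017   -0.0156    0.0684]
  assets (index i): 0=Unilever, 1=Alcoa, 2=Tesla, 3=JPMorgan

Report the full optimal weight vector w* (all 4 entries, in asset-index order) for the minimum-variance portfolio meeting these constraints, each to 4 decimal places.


x=Σ⁻¹μ = [3.6892  1.7239  2.1711  1.8705]
y=Σ⁻¹𝟙 = [20.2091  14.3177  18.2995  18.4402]
a=μᵀx=1.338149  b=𝟙ᵀx=9.454638  c=𝟙ᵀy=71.266544  D=ac−b²=5.975098
λ₁=(c·0.150−b)/D = (71.266544·0.150−9.454638)/5.975098 = 0.206749
λ₂=(a−b·0.150)/D = (1.338149−9.454638·0.150)/5.975098 = -0.013397
w* = 0.206749·x + -0.013397·y:
  w_0 = 0.206749·3.6892 + -0.013397·20.2091 = 0.4920  (Unilever)
  w_1 = 0.206749·1.7239 + -0.013397·14.3177 = 0.1646  (Alcoa)
  w_2 = 0.206749·2.1711 + -0.013397·18.2995 = 0.2037  (Tesla)
  w_3 = 0.206749·1.8705 + -0.013397·18.4402 = 0.1397  (JPMorgan)
Σw_i=1.0000  μᵀw=0.1500
σ²=wᵀΣw=λ₁·μ_p+λ₂ = 0.206749·0.150 + -0.013397 = 0.017616 ≈ 0.0176

0.4920  0.1646  0.2037  0.1397


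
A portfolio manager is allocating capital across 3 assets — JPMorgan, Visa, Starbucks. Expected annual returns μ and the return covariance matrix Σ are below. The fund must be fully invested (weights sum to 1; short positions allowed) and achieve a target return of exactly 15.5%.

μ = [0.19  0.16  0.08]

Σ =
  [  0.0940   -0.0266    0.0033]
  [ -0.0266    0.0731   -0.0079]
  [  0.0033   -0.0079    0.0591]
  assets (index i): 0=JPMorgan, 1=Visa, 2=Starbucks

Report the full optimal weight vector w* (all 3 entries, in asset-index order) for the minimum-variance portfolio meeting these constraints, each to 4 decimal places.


g=Σ⁻¹μ = [2.9355  3.4352  1.6489]
h=Σ⁻¹𝟙 = [16.0796  21.5743  18.9065]
a=μᵀg=1.239276  b=𝟙ᵀg=8.019531  c=𝟙ᵀh=56.560387  D=ac−b²=5.781053
λ₁=(c·0.155−b)/D = (56.560387·0.155−8.019531)/5.781053 = 0.129272
λ₂=(a−b·0.155)/D = (1.239276−8.019531·0.155)/5.781053 = -0.000649
w* = 0.129272·g + -0.000649·h:
  w_0 = 0.129272·2.9355 + -0.000649·16.0796 = 0.3690  (JPMorgan)
  w_1 = 0.129272·3.4352 + -0.000649·21.5743 = 0.4301  (Visa)
  w_2 = 0.129272·1.6489 + -0.000649·18.9065 = 0.2009  (Starbucks)
Σw_i=1.0000  μᵀw=0.1550
σ²=wᵀΣw=λ₁·μ_p+λ₂ = 0.129272·0.155 + -0.000649 = 0.019388 ≈ 0.0194

0.3690  0.4301  0.2009


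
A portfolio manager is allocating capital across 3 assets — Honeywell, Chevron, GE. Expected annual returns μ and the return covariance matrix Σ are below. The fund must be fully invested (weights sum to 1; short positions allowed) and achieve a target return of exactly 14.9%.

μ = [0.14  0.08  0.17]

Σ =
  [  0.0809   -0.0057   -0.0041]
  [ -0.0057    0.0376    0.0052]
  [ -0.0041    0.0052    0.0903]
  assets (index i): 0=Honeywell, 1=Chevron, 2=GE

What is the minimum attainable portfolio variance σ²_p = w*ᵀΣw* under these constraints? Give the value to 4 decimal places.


u=Σ⁻¹μ = [1.9772  2.1719  1.8473]
v=Σ⁻¹𝟙 = [14.8092  27.4347  10.1667]
a=μᵀu=0.764602  b=𝟙ᵀu=5.996407  c=𝟙ᵀv=52.410623  D=ac−b²=4.116355
λ₁=(c·0.149−b)/D = (52.410623·0.149−5.996407)/4.116355 = 0.440384
λ₂=(a−b·0.149)/D = (0.764602−5.996407·0.149)/4.116355 = -0.031305
w* = 0.440384·u + -0.031305·v:
  w_0 = 0.440384·1.9772 + -0.031305·14.8092 = 0.4071  (Honeywell)
  w_1 = 0.440384·2.1719 + -0.031305·27.4347 = 0.0976  (Chevron)
  w_2 = 0.440384·1.8473 + -0.031305·10.1667 = 0.4953  (GE)
Σw_i=1.0000  μᵀw=0.1490
σ²=wᵀΣw=λ₁·μ_p+λ₂ = 0.440384·0.149 + -0.031305 = 0.034312 ≈ 0.0343

0.0343


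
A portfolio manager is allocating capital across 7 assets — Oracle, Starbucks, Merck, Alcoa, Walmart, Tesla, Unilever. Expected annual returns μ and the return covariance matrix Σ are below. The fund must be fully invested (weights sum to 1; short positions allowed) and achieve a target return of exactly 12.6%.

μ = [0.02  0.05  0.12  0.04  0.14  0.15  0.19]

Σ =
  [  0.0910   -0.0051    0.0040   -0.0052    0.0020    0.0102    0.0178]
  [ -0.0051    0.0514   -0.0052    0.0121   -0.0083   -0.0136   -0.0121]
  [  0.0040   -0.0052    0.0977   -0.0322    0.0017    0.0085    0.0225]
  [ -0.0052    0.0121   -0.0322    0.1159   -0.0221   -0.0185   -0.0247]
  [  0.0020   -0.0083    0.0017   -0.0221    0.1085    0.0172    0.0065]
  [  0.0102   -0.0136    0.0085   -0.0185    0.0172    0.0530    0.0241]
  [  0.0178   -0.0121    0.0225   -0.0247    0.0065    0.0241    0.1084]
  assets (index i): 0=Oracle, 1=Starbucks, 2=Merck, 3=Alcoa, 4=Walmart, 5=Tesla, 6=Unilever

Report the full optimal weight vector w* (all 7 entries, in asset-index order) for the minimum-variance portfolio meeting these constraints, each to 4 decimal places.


-0.0643  0.1851  0.1278  0.1431  0.1340  0.2972  0.1770

p=Σ⁻¹μ = [-0.2435  1.9669  1.2353  1.4279  1.2128  2.6423  1.4211]
q=Σ⁻¹𝟙 = [8.9761  26.6072  13.2807  16.7195  10.5158  21.3528  6.3964]
a=μᵀp=1.134967  b=𝟙ᵀp=9.662798  c=𝟙ᵀq=103.848507  D=ac−b²=24.495013
λ₁=(c·0.126−b)/D = (103.848507·0.126−9.662798)/24.495013 = 0.139707
λ₂=(a−b·0.126)/D = (1.134967−9.662798·0.126)/24.495013 = -0.003370
w* = 0.139707·p + -0.003370·q:
  w_0 = 0.139707·-0.2435 + -0.003370·8.9761 = -0.0643  (Oracle)
  w_1 = 0.139707·1.9669 + -0.003370·26.6072 = 0.1851  (Starbucks)
  w_2 = 0.139707·1.2353 + -0.003370·13.2807 = 0.1278  (Merck)
  w_3 = 0.139707·1.4279 + -0.003370·16.7195 = 0.1431  (Alcoa)
  w_4 = 0.139707·1.2128 + -0.003370·10.5158 = 0.1340  (Walmart)
  w_5 = 0.139707·2.6423 + -0.003370·21.3528 = 0.2972  (Tesla)
  w_6 = 0.139707·1.4211 + -0.003370·6.3964 = 0.1770  (Unilever)
Σw_i=1.0000  μᵀw=0.1260
σ²=wᵀΣw=λ₁·μ_p+λ₂ = 0.139707·0.126 + -0.003370 = 0.014233 ≈ 0.0142


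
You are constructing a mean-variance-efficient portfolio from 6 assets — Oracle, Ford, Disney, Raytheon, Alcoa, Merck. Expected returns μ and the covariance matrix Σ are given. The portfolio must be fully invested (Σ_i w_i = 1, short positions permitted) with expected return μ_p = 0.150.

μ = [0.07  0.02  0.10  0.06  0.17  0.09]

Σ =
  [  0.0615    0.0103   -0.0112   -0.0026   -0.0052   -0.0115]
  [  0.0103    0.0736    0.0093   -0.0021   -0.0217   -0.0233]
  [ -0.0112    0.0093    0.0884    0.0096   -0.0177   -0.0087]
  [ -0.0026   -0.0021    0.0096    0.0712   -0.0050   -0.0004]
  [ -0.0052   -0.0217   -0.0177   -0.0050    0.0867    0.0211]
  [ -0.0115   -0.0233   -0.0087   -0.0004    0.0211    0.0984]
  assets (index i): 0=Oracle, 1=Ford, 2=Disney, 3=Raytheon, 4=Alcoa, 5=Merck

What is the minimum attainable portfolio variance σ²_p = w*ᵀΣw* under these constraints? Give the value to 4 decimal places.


0.0400

g=Σ⁻¹μ = [1.7362  0.8579  1.7516  0.8730  2.4558  0.9525]
h=Σ⁻¹𝟙 = [20.7453  19.1025  15.3844  14.6362  17.9725  14.6762]
a=μᵀg=0.869439  b=𝟙ᵀg=8.627022  c=𝟙ᵀh=102.517131  D=ac−b²=14.706841
λ₁=(c·0.150−b)/D = (102.517131·0.150−8.627022)/14.706841 = 0.459007
λ₂=(a−b·0.150)/D = (0.869439−8.627022·0.150)/14.706841 = -0.028872
w* = 0.459007·g + -0.028872·h:
  w_0 = 0.459007·1.7362 + -0.028872·20.7453 = 0.1980  (Oracle)
  w_1 = 0.459007·0.8579 + -0.028872·19.1025 = -0.1577  (Ford)
  w_2 = 0.459007·1.7516 + -0.028872·15.3844 = 0.3598  (Disney)
  w_3 = 0.459007·0.8730 + -0.028872·14.6362 = -0.0218  (Raytheon)
  w_4 = 0.459007·2.4558 + -0.028872·17.9725 = 0.6083  (Alcoa)
  w_5 = 0.459007·0.9525 + -0.028872·14.6762 = 0.0135  (Merck)
Σw_i=1.0000  μᵀw=0.1500
σ²=wᵀΣw=λ₁·μ_p+λ₂ = 0.459007·0.150 + -0.028872 = 0.039979 ≈ 0.0400


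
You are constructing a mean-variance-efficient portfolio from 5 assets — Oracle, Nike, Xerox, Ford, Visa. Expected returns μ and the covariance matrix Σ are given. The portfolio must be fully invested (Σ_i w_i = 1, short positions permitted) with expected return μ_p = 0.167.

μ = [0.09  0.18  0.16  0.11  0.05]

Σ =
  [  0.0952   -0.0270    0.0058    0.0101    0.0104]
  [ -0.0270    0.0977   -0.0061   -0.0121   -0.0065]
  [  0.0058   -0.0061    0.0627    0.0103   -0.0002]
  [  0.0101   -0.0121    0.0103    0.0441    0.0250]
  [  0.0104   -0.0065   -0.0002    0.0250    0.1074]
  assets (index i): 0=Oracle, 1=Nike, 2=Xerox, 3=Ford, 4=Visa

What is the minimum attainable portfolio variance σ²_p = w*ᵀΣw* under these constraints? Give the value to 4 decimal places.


0.0283

x=Σ⁻¹μ = [1.3049  2.6416  2.2905  2.4192  -0.0598]
y=Σ⁻¹𝟙 = [12.0008  17.0310  13.4372  18.7131  4.8487]
a=μᵀx=1.222543  b=𝟙ᵀx=8.596477  c=𝟙ᵀy=66.030784  D=ac−b²=6.826070
λ₁=(c·0.167−b)/D = (66.030784·0.167−8.596477)/6.826070 = 0.356085
λ₂=(a−b·0.167)/D = (1.222543−8.596477·0.167)/6.826070 = -0.031214
w* = 0.356085·x + -0.031214·y:
  w_0 = 0.356085·1.3049 + -0.031214·12.0008 = 0.0901  (Oracle)
  w_1 = 0.356085·2.6416 + -0.031214·17.0310 = 0.4090  (Nike)
  w_2 = 0.356085·2.2905 + -0.031214·13.4372 = 0.3962  (Xerox)
  w_3 = 0.356085·2.4192 + -0.031214·18.7131 = 0.2773  (Ford)
  w_4 = 0.356085·-0.0598 + -0.031214·4.8487 = -0.1726  (Visa)
Σw_i=1.0000  μᵀw=0.1670
σ²=wᵀΣw=λ₁·μ_p+λ₂ = 0.356085·0.167 + -0.031214 = 0.028252 ≈ 0.0283


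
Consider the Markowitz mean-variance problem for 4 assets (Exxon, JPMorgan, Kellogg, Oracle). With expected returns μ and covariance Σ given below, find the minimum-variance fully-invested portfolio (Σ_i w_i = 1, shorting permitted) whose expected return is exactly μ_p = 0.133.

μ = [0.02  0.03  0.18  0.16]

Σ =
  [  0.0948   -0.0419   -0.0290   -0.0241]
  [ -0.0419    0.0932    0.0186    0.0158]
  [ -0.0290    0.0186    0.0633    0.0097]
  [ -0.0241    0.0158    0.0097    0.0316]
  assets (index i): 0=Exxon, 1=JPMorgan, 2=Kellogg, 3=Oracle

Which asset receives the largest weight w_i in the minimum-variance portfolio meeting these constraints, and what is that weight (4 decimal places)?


p=Σ⁻¹μ = [2.6942  -0.1543  3.1698  6.2222]
q=Σ⁻¹𝟙 = [34.5962  14.6578  20.5371  44.3976]
a=μᵀp=1.615373  b=𝟙ᵀp=11.931958  c=𝟙ᵀq=114.188771  D=ac−b²=42.085844
λ₁=(c·0.133−b)/D = (114.188771·0.133−11.931958)/42.085844 = 0.077345
λ₂=(a−b·0.133)/D = (1.615373−11.931958·0.133)/42.085844 = 0.000675
w* = 0.077345·p + 0.000675·q:
  w_0 = 0.077345·2.6942 + 0.000675·34.5962 = 0.2318  (Exxon)
  w_1 = 0.077345·-0.1543 + 0.000675·14.6578 = -0.0020  (JPMorgan)
  w_2 = 0.077345·3.1698 + 0.000675·20.5371 = 0.2590  (Kellogg)
  w_3 = 0.077345·6.2222 + 0.000675·44.3976 = 0.5112  (Oracle)
Σw_i=1.0000  μᵀw=0.1330
σ²=wᵀΣw=λ₁·μ_p+λ₂ = 0.077345·0.133 + 0.000675 = 0.010962 ≈ 0.0110

Oracle (0.5112)


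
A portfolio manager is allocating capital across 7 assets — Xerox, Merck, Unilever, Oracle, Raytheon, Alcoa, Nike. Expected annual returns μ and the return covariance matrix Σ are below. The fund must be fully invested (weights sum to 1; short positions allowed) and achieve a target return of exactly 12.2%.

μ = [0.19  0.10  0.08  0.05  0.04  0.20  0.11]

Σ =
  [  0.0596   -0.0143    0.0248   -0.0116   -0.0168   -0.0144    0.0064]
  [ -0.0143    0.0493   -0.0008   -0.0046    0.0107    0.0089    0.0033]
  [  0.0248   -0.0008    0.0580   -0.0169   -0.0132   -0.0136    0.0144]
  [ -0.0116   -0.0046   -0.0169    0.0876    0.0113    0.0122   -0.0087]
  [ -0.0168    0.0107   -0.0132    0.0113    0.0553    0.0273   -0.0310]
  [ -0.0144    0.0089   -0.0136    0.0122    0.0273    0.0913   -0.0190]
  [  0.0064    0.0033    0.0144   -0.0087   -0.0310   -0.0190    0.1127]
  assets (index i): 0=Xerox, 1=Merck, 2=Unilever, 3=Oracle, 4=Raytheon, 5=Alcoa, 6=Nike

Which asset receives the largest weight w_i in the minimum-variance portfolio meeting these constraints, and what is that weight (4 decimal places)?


Xerox (0.2695)

g=Σ⁻¹μ = [4.7113  2.7288  0.1791  1.0286  0.9742  2.5535  1.3836]
h=Σ⁻¹𝟙 = [26.6478  21.4932  15.0998  15.8674  26.5290  8.3217  14.7262]
a=μᵀg=1.935654  b=𝟙ᵀg=13.559149  c=𝟙ᵀh=128.685159  D=ac−b²=65.239462
λ₁=(c·0.122−b)/D = (128.685159·0.122−13.559149)/65.239462 = 0.032809
λ₂=(a−b·0.122)/D = (1.935654−13.559149·0.122)/65.239462 = 0.004314
w* = 0.032809·g + 0.004314·h:
  w_0 = 0.032809·4.7113 + 0.004314·26.6478 = 0.2695  (Xerox)
  w_1 = 0.032809·2.7288 + 0.004314·21.4932 = 0.1822  (Merck)
  w_2 = 0.032809·0.1791 + 0.004314·15.0998 = 0.0710  (Unilever)
  w_3 = 0.032809·1.0286 + 0.004314·15.8674 = 0.1022  (Oracle)
  w_4 = 0.032809·0.9742 + 0.004314·26.5290 = 0.1464  (Raytheon)
  w_5 = 0.032809·2.5535 + 0.004314·8.3217 = 0.1197  (Alcoa)
  w_6 = 0.032809·1.3836 + 0.004314·14.7262 = 0.1089  (Nike)
Σw_i=1.0000  μᵀw=0.1220
σ²=wᵀΣw=λ₁·μ_p+λ₂ = 0.032809·0.122 + 0.004314 = 0.008317 ≈ 0.0083


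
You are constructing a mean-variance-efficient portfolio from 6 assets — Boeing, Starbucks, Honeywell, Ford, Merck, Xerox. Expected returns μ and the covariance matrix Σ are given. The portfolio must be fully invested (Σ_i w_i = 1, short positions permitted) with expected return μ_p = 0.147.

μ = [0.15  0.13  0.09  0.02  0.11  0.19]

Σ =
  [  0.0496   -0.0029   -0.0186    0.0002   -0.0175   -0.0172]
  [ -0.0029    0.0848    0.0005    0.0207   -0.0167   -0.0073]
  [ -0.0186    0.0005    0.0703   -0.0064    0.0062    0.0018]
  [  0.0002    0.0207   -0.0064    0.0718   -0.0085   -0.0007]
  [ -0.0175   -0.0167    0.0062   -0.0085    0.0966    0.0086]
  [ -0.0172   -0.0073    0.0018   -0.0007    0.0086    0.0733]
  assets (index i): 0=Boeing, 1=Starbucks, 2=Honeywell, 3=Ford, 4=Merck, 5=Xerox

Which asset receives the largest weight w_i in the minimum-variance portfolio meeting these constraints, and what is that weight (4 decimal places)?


Boeing (0.3689)

p=Σ⁻¹μ = [6.3249  2.4918  2.6468  0.0775  2.1959  4.0025]
q=Σ⁻¹𝟙 = [45.0167  15.4371  25.0587  14.0297  18.7489  23.0621]
a=μᵀp=2.514455  b=𝟙ᵀp=17.739382  c=𝟙ᵀq=141.353221  D=ac−b²=40.740569
λ₁=(c·0.147−b)/D = (141.353221·0.147−17.739382)/40.740569 = 0.074607
λ₂=(a−b·0.147)/D = (2.514455−17.739382·0.147)/40.740569 = -0.002288
w* = 0.074607·p + -0.002288·q:
  w_0 = 0.074607·6.3249 + -0.002288·45.0167 = 0.3689  (Boeing)
  w_1 = 0.074607·2.4918 + -0.002288·15.4371 = 0.1506  (Starbucks)
  w_2 = 0.074607·2.6468 + -0.002288·25.0587 = 0.1401  (Honeywell)
  w_3 = 0.074607·0.0775 + -0.002288·14.0297 = -0.0263  (Ford)
  w_4 = 0.074607·2.1959 + -0.002288·18.7489 = 0.1209  (Merck)
  w_5 = 0.074607·4.0025 + -0.002288·23.0621 = 0.2458  (Xerox)
Σw_i=1.0000  μᵀw=0.1470
σ²=wᵀΣw=λ₁·μ_p+λ₂ = 0.074607·0.147 + -0.002288 = 0.008679 ≈ 0.0087


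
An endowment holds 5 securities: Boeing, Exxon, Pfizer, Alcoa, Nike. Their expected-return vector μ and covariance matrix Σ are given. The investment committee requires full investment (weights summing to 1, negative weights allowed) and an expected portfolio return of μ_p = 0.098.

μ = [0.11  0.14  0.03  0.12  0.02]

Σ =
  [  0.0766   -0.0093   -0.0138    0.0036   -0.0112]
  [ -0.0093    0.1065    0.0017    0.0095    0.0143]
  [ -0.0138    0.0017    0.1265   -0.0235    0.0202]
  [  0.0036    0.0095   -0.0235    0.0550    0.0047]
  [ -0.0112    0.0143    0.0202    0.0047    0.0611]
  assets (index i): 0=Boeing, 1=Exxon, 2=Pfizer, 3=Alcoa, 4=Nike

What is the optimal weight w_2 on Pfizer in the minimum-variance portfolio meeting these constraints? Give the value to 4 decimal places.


0.1552

u=Σ⁻¹μ = [1.6168  1.2599  0.8279  2.2220  -0.1158]
v=Σ⁻¹𝟙 = [16.8804  7.2555  11.2854  19.5753  12.5260]
a=μᵀu=0.643387  b=𝟙ᵀu=5.810729  c=𝟙ᵀv=67.522563  D=ac−b²=9.678574
λ₁=(c·0.098−b)/D = (67.522563·0.098−5.810729)/9.678574 = 0.083327
λ₂=(a−b·0.098)/D = (0.643387−5.810729·0.098)/9.678574 = 0.007639
w* = 0.083327·u + 0.007639·v:
  w_0 = 0.083327·1.6168 + 0.007639·16.8804 = 0.2637  (Boeing)
  w_1 = 0.083327·1.2599 + 0.007639·7.2555 = 0.1604  (Exxon)
  w_2 = 0.083327·0.8279 + 0.007639·11.2854 = 0.1552  (Pfizer)
  w_3 = 0.083327·2.2220 + 0.007639·19.5753 = 0.3347  (Alcoa)
  w_4 = 0.083327·-0.1158 + 0.007639·12.5260 = 0.0860  (Nike)
Σw_i=1.0000  μᵀw=0.0980
σ²=wᵀΣw=λ₁·μ_p+λ₂ = 0.083327·0.098 + 0.007639 = 0.015805 ≈ 0.0158


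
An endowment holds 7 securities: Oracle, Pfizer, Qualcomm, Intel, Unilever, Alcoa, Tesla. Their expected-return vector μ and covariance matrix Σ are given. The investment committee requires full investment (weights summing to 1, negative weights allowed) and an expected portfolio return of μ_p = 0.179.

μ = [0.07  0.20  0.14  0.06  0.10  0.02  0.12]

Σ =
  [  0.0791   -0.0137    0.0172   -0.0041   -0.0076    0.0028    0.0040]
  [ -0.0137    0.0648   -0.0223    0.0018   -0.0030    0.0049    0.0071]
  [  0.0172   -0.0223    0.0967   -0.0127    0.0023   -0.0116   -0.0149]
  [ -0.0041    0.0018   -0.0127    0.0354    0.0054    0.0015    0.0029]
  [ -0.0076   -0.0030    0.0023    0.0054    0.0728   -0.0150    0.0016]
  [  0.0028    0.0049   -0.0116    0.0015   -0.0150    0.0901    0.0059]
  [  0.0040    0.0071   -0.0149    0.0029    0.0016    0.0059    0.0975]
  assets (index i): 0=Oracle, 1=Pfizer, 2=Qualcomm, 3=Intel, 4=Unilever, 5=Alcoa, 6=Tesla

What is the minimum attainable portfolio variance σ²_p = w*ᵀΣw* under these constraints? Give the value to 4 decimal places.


g=Σ⁻¹μ = [1.1981  4.1045  2.6741  2.2436  1.4814  0.4382  1.1738]
h=Σ⁻¹𝟙 = [14.5777  23.2149  19.9548  32.2036  15.7700  13.4532  8.9866]
a=μᵀg=1.711517  b=𝟙ᵀg=13.313758  c=𝟙ᵀh=128.160741  D=ac−b²=42.093171
λ₁=(c·0.179−b)/D = (128.160741·0.179−13.313758)/42.093171 = 0.228707
λ₂=(a−b·0.179)/D = (1.711517−13.313758·0.179)/42.093171 = -0.015956
w* = 0.228707·g + -0.015956·h:
  w_0 = 0.228707·1.1981 + -0.015956·14.5777 = 0.0414  (Oracle)
  w_1 = 0.228707·4.1045 + -0.015956·23.2149 = 0.5683  (Pfizer)
  w_2 = 0.228707·2.6741 + -0.015956·19.9548 = 0.2932  (Qualcomm)
  w_3 = 0.228707·2.2436 + -0.015956·32.2036 = -0.0007  (Intel)
  w_4 = 0.228707·1.4814 + -0.015956·15.7700 = 0.0872  (Unilever)
  w_5 = 0.228707·0.4382 + -0.015956·13.4532 = -0.1144  (Alcoa)
  w_6 = 0.228707·1.1738 + -0.015956·8.9866 = 0.1251  (Tesla)
Σw_i=1.0000  μᵀw=0.1790
σ²=wᵀΣw=λ₁·μ_p+λ₂ = 0.228707·0.179 + -0.015956 = 0.024982 ≈ 0.0250

0.0250


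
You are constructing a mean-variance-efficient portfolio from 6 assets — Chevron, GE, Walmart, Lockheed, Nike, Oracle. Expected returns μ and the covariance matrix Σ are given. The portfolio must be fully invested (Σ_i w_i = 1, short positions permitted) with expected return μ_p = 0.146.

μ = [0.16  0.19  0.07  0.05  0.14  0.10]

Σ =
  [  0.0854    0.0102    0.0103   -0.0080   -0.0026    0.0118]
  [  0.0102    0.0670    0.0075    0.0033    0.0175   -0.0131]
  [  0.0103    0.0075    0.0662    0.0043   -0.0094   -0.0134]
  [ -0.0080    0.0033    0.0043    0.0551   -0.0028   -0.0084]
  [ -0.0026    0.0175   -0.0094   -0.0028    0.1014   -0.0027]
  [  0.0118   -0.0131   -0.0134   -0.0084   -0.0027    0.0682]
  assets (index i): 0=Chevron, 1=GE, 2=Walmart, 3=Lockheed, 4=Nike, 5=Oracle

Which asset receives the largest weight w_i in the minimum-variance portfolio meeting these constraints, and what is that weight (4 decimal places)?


u=Σ⁻¹μ = [1.2901  2.5737  1.0844  1.2427  1.1617  2.1495]
v=Σ⁻¹𝟙 = [7.3949  12.3809  17.1855  21.0600  10.6794  22.1547]
a=μᵀu=1.211049  b=𝟙ᵀu=9.502130  c=𝟙ᵀv=90.855426  D=ac−b²=19.739933
λ₁=(c·0.146−b)/D = (90.855426·0.146−9.502130)/19.739933 = 0.190617
λ₂=(a−b·0.146)/D = (1.211049−9.502130·0.146)/19.739933 = -0.008929
w* = 0.190617·u + -0.008929·v:
  w_0 = 0.190617·1.2901 + -0.008929·7.3949 = 0.1799  (Chevron)
  w_1 = 0.190617·2.5737 + -0.008929·12.3809 = 0.3800  (GE)
  w_2 = 0.190617·1.0844 + -0.008929·17.1855 = 0.0533  (Walmart)
  w_3 = 0.190617·1.2427 + -0.008929·21.0600 = 0.0488  (Lockheed)
  w_4 = 0.190617·1.1617 + -0.008929·10.6794 = 0.1261  (Nike)
  w_5 = 0.190617·2.1495 + -0.008929·22.1547 = 0.2119  (Oracle)
Σw_i=1.0000  μᵀw=0.1460
σ²=wᵀΣw=λ₁·μ_p+λ₂ = 0.190617·0.146 + -0.008929 = 0.018901 ≈ 0.0189

GE (0.3800)


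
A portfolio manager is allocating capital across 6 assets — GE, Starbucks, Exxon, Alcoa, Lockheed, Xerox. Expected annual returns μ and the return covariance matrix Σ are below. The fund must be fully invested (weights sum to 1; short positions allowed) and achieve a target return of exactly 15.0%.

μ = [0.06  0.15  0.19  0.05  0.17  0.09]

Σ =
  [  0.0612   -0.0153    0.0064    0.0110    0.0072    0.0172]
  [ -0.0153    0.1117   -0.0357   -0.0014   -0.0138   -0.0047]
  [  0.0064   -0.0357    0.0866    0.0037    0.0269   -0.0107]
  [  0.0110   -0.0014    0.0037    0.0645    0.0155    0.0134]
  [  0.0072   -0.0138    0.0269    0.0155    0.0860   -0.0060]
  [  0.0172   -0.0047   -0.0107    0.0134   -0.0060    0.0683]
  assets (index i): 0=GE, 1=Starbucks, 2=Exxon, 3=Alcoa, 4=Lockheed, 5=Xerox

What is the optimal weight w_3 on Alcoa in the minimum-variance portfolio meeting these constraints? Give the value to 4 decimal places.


g=Σ⁻¹μ = [0.6263  2.6692  3.0107  -0.2460  1.5950  2.0037]
h=Σ⁻¹𝟙 = [12.6102  17.7728  17.0042  7.9081  7.6900  14.4766]
a=μᵀg=1.449176  b=𝟙ᵀg=9.658923  c=𝟙ᵀh=77.461849  D=ac−b²=18.961015
λ₁=(c·0.150−b)/D = (77.461849·0.150−9.658923)/18.961015 = 0.103389
λ₂=(a−b·0.150)/D = (1.449176−9.658923·0.150)/18.961015 = 0.000018
w* = 0.103389·g + 0.000018·h:
  w_0 = 0.103389·0.6263 + 0.000018·12.6102 = 0.0650  (GE)
  w_1 = 0.103389·2.6692 + 0.000018·17.7728 = 0.2763  (Starbucks)
  w_2 = 0.103389·3.0107 + 0.000018·17.0042 = 0.3116  (Exxon)
  w_3 = 0.103389·-0.2460 + 0.000018·7.9081 = -0.0253  (Alcoa)
  w_4 = 0.103389·1.5950 + 0.000018·7.6900 = 0.1650  (Lockheed)
  w_5 = 0.103389·2.0037 + 0.000018·14.4766 = 0.2074  (Xerox)
Σw_i=1.0000  μᵀw=0.1500
σ²=wᵀΣw=λ₁·μ_p+λ₂ = 0.103389·0.150 + 0.000018 = 0.015526 ≈ 0.0155

-0.0253


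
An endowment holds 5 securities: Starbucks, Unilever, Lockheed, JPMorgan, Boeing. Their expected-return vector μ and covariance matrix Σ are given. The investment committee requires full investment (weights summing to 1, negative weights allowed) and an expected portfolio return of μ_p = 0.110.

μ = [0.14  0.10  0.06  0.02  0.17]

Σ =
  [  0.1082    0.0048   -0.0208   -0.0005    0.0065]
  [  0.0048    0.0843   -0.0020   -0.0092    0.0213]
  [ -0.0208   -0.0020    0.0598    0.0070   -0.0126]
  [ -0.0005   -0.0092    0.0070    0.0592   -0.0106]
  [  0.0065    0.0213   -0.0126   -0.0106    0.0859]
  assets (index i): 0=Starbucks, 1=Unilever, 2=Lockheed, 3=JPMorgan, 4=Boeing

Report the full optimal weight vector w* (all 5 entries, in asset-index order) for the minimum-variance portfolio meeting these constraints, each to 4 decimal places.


0.2187  0.1048  0.2832  0.0996  0.2936

x=Σ⁻¹μ = [1.5107  0.6937  1.9133  0.5987  2.0473]
y=Σ⁻¹𝟙 = [12.2931  10.2398  22.0666  18.4278  13.6829]
a=μᵀx=0.755672  b=𝟙ᵀx=6.763659  c=𝟙ᵀy=76.710223  D=ac−b²=12.220675
λ₁=(c·0.110−b)/D = (76.710223·0.110−6.763659)/12.220675 = 0.137019
λ₂=(a−b·0.110)/D = (0.755672−6.763659·0.110)/12.220675 = 0.000955
w* = 0.137019·x + 0.000955·y:
  w_0 = 0.137019·1.5107 + 0.000955·12.2931 = 0.2187  (Starbucks)
  w_1 = 0.137019·0.6937 + 0.000955·10.2398 = 0.1048  (Unilever)
  w_2 = 0.137019·1.9133 + 0.000955·22.0666 = 0.2832  (Lockheed)
  w_3 = 0.137019·0.5987 + 0.000955·18.4278 = 0.0996  (JPMorgan)
  w_4 = 0.137019·2.0473 + 0.000955·13.6829 = 0.2936  (Boeing)
Σw_i=1.0000  μᵀw=0.1100
σ²=wᵀΣw=λ₁·μ_p+λ₂ = 0.137019·0.110 + 0.000955 = 0.016027 ≈ 0.0160


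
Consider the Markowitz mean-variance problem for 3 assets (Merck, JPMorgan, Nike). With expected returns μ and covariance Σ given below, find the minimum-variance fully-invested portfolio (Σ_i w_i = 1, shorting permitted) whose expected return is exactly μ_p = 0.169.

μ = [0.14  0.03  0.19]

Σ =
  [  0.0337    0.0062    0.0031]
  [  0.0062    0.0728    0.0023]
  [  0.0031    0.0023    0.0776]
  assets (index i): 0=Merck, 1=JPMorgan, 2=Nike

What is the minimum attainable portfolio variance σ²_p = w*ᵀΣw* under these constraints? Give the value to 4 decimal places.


u=Σ⁻¹μ = [3.9429  0.0039  2.2908]
v=Σ⁻¹𝟙 = [26.5721  11.1101  11.4958]
a=μᵀu=0.987374  b=𝟙ᵀu=6.237600  c=𝟙ᵀv=49.177978  D=ac−b²=9.649409
λ₁=(c·0.169−b)/D = (49.177978·0.169−6.237600)/9.649409 = 0.214881
λ₂=(a−b·0.169)/D = (0.987374−6.237600·0.169)/9.649409 = -0.006921
w* = 0.214881·u + -0.006921·v:
  w_0 = 0.214881·3.9429 + -0.006921·26.5721 = 0.6633  (Merck)
  w_1 = 0.214881·0.0039 + -0.006921·11.1101 = -0.0760  (JPMorgan)
  w_2 = 0.214881·2.2908 + -0.006921·11.4958 = 0.4127  (Nike)
Σw_i=1.0000  μᵀw=0.1690
σ²=wᵀΣw=λ₁·μ_p+λ₂ = 0.214881·0.169 + -0.006921 = 0.029394 ≈ 0.0294

0.0294


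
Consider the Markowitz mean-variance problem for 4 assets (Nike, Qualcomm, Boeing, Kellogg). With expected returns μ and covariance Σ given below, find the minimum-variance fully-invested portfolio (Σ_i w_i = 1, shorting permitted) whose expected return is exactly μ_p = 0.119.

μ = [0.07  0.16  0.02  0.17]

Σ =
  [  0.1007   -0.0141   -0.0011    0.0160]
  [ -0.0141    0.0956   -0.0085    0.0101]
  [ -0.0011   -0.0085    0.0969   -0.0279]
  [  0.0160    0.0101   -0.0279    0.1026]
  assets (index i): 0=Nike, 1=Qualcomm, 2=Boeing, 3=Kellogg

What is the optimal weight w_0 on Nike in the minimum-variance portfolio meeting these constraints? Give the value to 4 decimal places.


x=Σ⁻¹μ = [0.6833  1.6777  0.8247  1.6095]
y=Σ⁻¹𝟙 = [10.0385  12.0841  14.6543  10.9765]
a=μᵀx=0.606372  b=𝟙ᵀx=4.795249  c=𝟙ᵀy=47.753473  D=ac−b²=5.961972
λ₁=(c·0.119−b)/D = (47.753473·0.119−4.795249)/5.961972 = 0.148846
λ₂=(a−b·0.119)/D = (0.606372−4.795249·0.119)/5.961972 = 0.005994
w* = 0.148846·x + 0.005994·y:
  w_0 = 0.148846·0.6833 + 0.005994·10.0385 = 0.1619  (Nike)
  w_1 = 0.148846·1.6777 + 0.005994·12.0841 = 0.3222  (Qualcomm)
  w_2 = 0.148846·0.8247 + 0.005994·14.6543 = 0.2106  (Boeing)
  w_3 = 0.148846·1.6095 + 0.005994·10.9765 = 0.3054  (Kellogg)
Σw_i=1.0000  μᵀw=0.1190
σ²=wᵀΣw=λ₁·μ_p+λ₂ = 0.148846·0.119 + 0.005994 = 0.023707 ≈ 0.0237

0.1619


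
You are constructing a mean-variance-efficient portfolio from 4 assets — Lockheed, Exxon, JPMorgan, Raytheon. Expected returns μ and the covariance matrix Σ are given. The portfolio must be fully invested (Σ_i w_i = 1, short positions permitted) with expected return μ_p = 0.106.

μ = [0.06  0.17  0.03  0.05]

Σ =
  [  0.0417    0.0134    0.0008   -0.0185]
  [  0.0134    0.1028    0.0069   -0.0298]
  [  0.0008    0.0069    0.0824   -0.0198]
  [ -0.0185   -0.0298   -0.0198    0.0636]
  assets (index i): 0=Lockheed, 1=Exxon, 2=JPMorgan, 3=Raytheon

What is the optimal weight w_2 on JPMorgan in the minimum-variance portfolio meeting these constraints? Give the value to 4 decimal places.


p=Σ⁻¹μ = [1.8865  2.0979  0.7858  2.5625]
q=Σ⁻¹𝟙 = [36.3073  15.1332  20.0347  39.6123]
a=μᵀp=0.621530  b=𝟙ᵀp=7.332729  c=𝟙ᵀq=111.087417  D=ac−b²=15.275245
λ₁=(c·0.106−b)/D = (111.087417·0.106−7.332729)/15.275245 = 0.290833
λ₂=(a−b·0.106)/D = (0.621530−7.332729·0.106)/15.275245 = -0.010196
w* = 0.290833·p + -0.010196·q:
  w_0 = 0.290833·1.8865 + -0.010196·36.3073 = 0.1785  (Lockheed)
  w_1 = 0.290833·2.0979 + -0.010196·15.1332 = 0.4558  (Exxon)
  w_2 = 0.290833·0.7858 + -0.010196·20.0347 = 0.0243  (JPMorgan)
  w_3 = 0.290833·2.5625 + -0.010196·39.6123 = 0.3414  (Raytheon)
Σw_i=1.0000  μᵀw=0.1060
σ²=wᵀΣw=λ₁·μ_p+λ₂ = 0.290833·0.106 + -0.010196 = 0.020633 ≈ 0.0206

0.0243


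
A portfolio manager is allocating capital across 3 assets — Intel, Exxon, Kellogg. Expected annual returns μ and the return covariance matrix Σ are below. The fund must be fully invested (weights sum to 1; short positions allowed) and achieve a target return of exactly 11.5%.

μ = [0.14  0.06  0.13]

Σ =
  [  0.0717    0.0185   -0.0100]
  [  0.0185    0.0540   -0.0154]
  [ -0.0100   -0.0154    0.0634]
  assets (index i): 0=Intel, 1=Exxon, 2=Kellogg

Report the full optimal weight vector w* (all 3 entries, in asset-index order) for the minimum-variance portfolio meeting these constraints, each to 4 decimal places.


0.3026  0.2575  0.4399

g=Σ⁻¹μ = [2.0193  1.1764  2.6547]
h=Σ⁻¹𝟙 = [11.6998  20.9887  22.7165]
a=μᵀg=0.698400  b=𝟙ᵀg=5.850428  c=𝟙ᵀh=55.404891  D=ac−b²=4.467296
λ₁=(c·0.115−b)/D = (55.404891·0.115−5.850428)/4.467296 = 0.116656
λ₂=(a−b·0.115)/D = (0.698400−5.850428·0.115)/4.467296 = 0.005731
w* = 0.116656·g + 0.005731·h:
  w_0 = 0.116656·2.0193 + 0.005731·11.6998 = 0.3026  (Intel)
  w_1 = 0.116656·1.1764 + 0.005731·20.9887 = 0.2575  (Exxon)
  w_2 = 0.116656·2.6547 + 0.005731·22.7165 = 0.4399  (Kellogg)
Σw_i=1.0000  μᵀw=0.1150
σ²=wᵀΣw=λ₁·μ_p+λ₂ = 0.116656·0.115 + 0.005731 = 0.019146 ≈ 0.0191


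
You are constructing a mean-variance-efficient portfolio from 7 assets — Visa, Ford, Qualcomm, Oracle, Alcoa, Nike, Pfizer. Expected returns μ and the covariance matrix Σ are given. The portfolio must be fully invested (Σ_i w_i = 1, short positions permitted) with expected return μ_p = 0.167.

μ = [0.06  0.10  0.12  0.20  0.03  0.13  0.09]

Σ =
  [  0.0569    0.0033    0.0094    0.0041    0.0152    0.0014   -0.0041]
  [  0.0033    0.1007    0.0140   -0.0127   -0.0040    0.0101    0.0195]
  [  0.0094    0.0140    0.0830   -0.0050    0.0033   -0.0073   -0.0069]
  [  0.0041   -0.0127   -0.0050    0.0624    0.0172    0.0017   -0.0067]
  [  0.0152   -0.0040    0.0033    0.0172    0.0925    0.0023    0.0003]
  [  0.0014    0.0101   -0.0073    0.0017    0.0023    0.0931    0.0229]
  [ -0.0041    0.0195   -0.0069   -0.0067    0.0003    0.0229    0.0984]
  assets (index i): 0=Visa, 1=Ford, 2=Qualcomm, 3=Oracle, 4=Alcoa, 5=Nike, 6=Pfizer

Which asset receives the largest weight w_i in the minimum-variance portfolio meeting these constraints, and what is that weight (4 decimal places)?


Oracle (0.5240)

g=Σ⁻¹μ = [0.6379  0.9065  1.6357  3.6820  -0.5157  1.1504  0.8608]
h=Σ⁻¹𝟙 = [13.0856  7.6509  11.5615  17.0029  5.1908  7.8928  9.3074]
a=μᵀg=1.273171  b=𝟙ᵀg=8.357652  c=𝟙ᵀh=71.692029  D=ac−b²=21.425834
λ₁=(c·0.167−b)/D = (71.692029·0.167−8.357652)/21.425834 = 0.168718
λ₂=(a−b·0.167)/D = (1.273171−8.357652·0.167)/21.425834 = -0.005720
w* = 0.168718·g + -0.005720·h:
  w_0 = 0.168718·0.6379 + -0.005720·13.0856 = 0.0328  (Visa)
  w_1 = 0.168718·0.9065 + -0.005720·7.6509 = 0.1092  (Ford)
  w_2 = 0.168718·1.6357 + -0.005720·11.5615 = 0.2098  (Qualcomm)
  w_3 = 0.168718·3.6820 + -0.005720·17.0029 = 0.5240  (Oracle)
  w_4 = 0.168718·-0.5157 + -0.005720·5.1908 = -0.1167  (Alcoa)
  w_5 = 0.168718·1.1504 + -0.005720·7.8928 = 0.1490  (Nike)
  w_6 = 0.168718·0.8608 + -0.005720·9.3074 = 0.0920  (Pfizer)
Σw_i=1.0000  μᵀw=0.1670
σ²=wᵀΣw=λ₁·μ_p+λ₂ = 0.168718·0.167 + -0.005720 = 0.022456 ≈ 0.0225


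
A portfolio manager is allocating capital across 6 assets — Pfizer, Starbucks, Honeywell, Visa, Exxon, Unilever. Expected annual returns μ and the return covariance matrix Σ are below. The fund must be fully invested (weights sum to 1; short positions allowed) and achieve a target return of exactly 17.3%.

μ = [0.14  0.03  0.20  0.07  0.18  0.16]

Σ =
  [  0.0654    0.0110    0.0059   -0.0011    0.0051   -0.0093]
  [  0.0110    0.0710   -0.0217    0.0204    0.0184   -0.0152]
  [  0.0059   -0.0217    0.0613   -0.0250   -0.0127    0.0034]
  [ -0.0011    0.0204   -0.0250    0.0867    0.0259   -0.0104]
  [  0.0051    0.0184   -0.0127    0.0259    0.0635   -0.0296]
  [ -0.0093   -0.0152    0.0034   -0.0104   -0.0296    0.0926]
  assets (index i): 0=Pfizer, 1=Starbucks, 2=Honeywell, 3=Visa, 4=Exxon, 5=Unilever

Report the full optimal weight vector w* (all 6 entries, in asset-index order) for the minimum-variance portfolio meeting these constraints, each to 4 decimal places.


0.1119  -0.0010  0.2931  0.0368  0.3345  0.2247

u=Σ⁻¹μ = [1.7451  0.8070  4.5426  0.9983  4.5657  3.4404]
v=Σ⁻¹𝟙 = [11.4598  16.9544  29.4436  12.5721  20.7965  21.7117]
a=μᵀu=2.619201  b=𝟙ᵀu=16.099009  c=𝟙ᵀv=112.938036  D=ac−b²=36.629306
λ₁=(c·0.173−b)/D = (112.938036·0.173−16.099009)/36.629306 = 0.093894
λ₂=(a−b·0.173)/D = (2.619201−16.099009·0.173)/36.629306 = -0.004530
w* = 0.093894·u + -0.004530·v:
  w_0 = 0.093894·1.7451 + -0.004530·11.4598 = 0.1119  (Pfizer)
  w_1 = 0.093894·0.8070 + -0.004530·16.9544 = -0.0010  (Starbucks)
  w_2 = 0.093894·4.5426 + -0.004530·29.4436 = 0.2931  (Honeywell)
  w_3 = 0.093894·0.9983 + -0.004530·12.5721 = 0.0368  (Visa)
  w_4 = 0.093894·4.5657 + -0.004530·20.7965 = 0.3345  (Exxon)
  w_5 = 0.093894·3.4404 + -0.004530·21.7117 = 0.2247  (Unilever)
Σw_i=1.0000  μᵀw=0.1730
σ²=wᵀΣw=λ₁·μ_p+λ₂ = 0.093894·0.173 + -0.004530 = 0.011714 ≈ 0.0117


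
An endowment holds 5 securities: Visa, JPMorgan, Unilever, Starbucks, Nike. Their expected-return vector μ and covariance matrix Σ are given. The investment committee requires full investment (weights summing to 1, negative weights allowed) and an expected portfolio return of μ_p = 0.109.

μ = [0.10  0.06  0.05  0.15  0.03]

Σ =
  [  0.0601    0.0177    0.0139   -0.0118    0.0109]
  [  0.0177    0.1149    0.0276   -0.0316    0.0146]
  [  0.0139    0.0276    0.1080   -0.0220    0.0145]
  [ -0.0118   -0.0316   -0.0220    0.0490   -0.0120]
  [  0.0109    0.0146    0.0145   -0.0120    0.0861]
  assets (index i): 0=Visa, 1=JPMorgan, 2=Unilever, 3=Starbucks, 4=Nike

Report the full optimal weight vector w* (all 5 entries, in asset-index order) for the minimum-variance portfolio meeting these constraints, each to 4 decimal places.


g=Σ⁻¹μ = [1.9682  1.3034  0.8065  4.8400  0.4170]
h=Σ⁻¹𝟙 = [16.1769  13.3779  10.4840  40.3711  11.1590]
a=μᵀg=1.053847  b=𝟙ᵀg=9.334992  c=𝟙ᵀh=91.568819  D=ac−b²=9.357490
λ₁=(c·0.109−b)/D = (91.568819·0.109−9.334992)/9.357490 = 0.069037
λ₂=(a−b·0.109)/D = (1.053847−9.334992·0.109)/9.357490 = 0.003883
w* = 0.069037·g + 0.003883·h:
  w_0 = 0.069037·1.9682 + 0.003883·16.1769 = 0.1987  (Visa)
  w_1 = 0.069037·1.3034 + 0.003883·13.3779 = 0.1419  (JPMorgan)
  w_2 = 0.069037·0.8065 + 0.003883·10.4840 = 0.0964  (Unilever)
  w_3 = 0.069037·4.8400 + 0.003883·40.3711 = 0.4909  (Starbucks)
  w_4 = 0.069037·0.4170 + 0.003883·11.1590 = 0.0721  (Nike)
Σw_i=1.0000  μᵀw=0.1090
σ²=wᵀΣw=λ₁·μ_p+λ₂ = 0.069037·0.109 + 0.003883 = 0.011408 ≈ 0.0114

0.1987  0.1419  0.0964  0.4909  0.0721


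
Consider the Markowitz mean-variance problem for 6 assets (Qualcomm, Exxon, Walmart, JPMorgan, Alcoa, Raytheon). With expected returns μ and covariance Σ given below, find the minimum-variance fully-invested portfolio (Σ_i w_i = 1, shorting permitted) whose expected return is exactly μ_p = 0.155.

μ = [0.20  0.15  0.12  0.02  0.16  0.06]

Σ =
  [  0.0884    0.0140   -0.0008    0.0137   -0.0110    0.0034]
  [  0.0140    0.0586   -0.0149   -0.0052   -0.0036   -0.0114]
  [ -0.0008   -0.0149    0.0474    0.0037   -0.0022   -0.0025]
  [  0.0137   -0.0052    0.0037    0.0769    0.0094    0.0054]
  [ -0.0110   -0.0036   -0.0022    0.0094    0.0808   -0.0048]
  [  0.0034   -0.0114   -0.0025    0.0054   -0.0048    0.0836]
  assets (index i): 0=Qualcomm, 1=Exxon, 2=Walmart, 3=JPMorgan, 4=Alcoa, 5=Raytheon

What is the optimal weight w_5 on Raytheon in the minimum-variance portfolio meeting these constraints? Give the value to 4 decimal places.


0.0917

u=Σ⁻¹μ = [2.1079  3.4363  3.8837  -0.4944  2.6668  1.4017]
v=Σ⁻¹𝟙 = [6.9635  28.2954  30.9931  9.1310  15.3619  16.7560]
a=μᵀu=1.903976  b=𝟙ᵀu=13.002081  c=𝟙ᵀv=107.501054  D=ac−b²=35.625345
λ₁=(c·0.155−b)/D = (107.501054·0.155−13.002081)/35.625345 = 0.102752
λ₂=(a−b·0.155)/D = (1.903976−13.002081·0.155)/35.625345 = -0.003125
w* = 0.102752·u + -0.003125·v:
  w_0 = 0.102752·2.1079 + -0.003125·6.9635 = 0.1948  (Qualcomm)
  w_1 = 0.102752·3.4363 + -0.003125·28.2954 = 0.2646  (Exxon)
  w_2 = 0.102752·3.8837 + -0.003125·30.9931 = 0.3022  (Walmart)
  w_3 = 0.102752·-0.4944 + -0.003125·9.1310 = -0.0793  (JPMorgan)
  w_4 = 0.102752·2.6668 + -0.003125·15.3619 = 0.2260  (Alcoa)
  w_5 = 0.102752·1.4017 + -0.003125·16.7560 = 0.0917  (Raytheon)
Σw_i=1.0000  μᵀw=0.1550
σ²=wᵀΣw=λ₁·μ_p+λ₂ = 0.102752·0.155 + -0.003125 = 0.012801 ≈ 0.0128


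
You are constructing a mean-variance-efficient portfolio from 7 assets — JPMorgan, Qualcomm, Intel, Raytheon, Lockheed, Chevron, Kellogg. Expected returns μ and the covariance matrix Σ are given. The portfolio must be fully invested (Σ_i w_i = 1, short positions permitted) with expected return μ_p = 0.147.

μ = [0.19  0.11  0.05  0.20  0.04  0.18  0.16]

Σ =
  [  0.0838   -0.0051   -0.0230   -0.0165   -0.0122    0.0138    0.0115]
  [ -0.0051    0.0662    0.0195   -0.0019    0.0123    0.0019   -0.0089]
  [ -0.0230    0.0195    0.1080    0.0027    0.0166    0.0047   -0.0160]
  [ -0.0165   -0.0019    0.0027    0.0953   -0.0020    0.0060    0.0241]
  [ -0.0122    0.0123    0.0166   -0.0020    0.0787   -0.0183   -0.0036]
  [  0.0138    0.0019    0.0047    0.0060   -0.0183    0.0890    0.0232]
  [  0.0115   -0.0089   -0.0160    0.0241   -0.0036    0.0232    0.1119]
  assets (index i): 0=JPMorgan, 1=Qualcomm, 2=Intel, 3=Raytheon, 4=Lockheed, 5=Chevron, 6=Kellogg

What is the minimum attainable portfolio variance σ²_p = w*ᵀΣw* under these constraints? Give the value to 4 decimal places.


0.0137

g=Σ⁻¹μ = [2.8296  1.6305  0.5844  2.3905  0.9835  1.4087  0.5770]
h=Σ⁻¹𝟙 = [17.3065  12.0647  8.7330  11.8524  14.1955  8.5188  5.5041]
a=μᵀg=1.609544  b=𝟙ᵀg=10.404330  c=𝟙ᵀh=78.174978  D=ac−b²=17.576012
λ₁=(c·0.147−b)/D = (78.174978·0.147−10.404330)/17.576012 = 0.061868
λ₂=(a−b·0.147)/D = (1.609544−10.404330·0.147)/17.576012 = 0.004558
w* = 0.061868·g + 0.004558·h:
  w_0 = 0.061868·2.8296 + 0.004558·17.3065 = 0.2539  (JPMorgan)
  w_1 = 0.061868·1.6305 + 0.004558·12.0647 = 0.1559  (Qualcomm)
  w_2 = 0.061868·0.5844 + 0.004558·8.7330 = 0.0760  (Intel)
  w_3 = 0.061868·2.3905 + 0.004558·11.8524 = 0.2019  (Raytheon)
  w_4 = 0.061868·0.9835 + 0.004558·14.1955 = 0.1255  (Lockheed)
  w_5 = 0.061868·1.4087 + 0.004558·8.5188 = 0.1260  (Chevron)
  w_6 = 0.061868·0.5770 + 0.004558·5.5041 = 0.0608  (Kellogg)
Σw_i=1.0000  μᵀw=0.1470
σ²=wᵀΣw=λ₁·μ_p+λ₂ = 0.061868·0.147 + 0.004558 = 0.013652 ≈ 0.0137


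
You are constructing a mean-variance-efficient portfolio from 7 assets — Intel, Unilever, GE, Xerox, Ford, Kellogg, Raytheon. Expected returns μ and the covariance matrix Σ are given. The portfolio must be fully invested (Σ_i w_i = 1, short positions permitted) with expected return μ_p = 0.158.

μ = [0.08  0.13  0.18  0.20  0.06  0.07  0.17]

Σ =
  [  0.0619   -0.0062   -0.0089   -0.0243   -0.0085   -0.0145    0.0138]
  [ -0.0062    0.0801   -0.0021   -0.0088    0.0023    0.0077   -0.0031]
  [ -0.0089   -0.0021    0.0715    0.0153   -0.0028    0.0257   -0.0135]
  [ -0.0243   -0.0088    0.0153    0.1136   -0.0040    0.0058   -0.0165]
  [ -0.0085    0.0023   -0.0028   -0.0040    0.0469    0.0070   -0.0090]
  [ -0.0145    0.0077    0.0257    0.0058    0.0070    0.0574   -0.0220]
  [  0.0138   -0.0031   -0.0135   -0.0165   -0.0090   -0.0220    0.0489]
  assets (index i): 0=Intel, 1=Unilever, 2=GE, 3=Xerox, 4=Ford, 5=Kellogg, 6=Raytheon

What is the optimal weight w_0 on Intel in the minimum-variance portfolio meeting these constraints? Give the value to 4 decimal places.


g=Σ⁻¹μ = [2.6034  2.1868  2.8128  2.9969  2.9409  2.0054  6.1117]
h=Σ⁻¹𝟙 = [28.9520  15.4118  13.2449  20.2402  32.3464  26.7404  41.7263]
a=μᵀg=2.954049  b=𝟙ᵀg=21.657877  c=𝟙ᵀh=178.661837  D=ac−b²=58.712248
λ₁=(c·0.158−b)/D = (178.661837·0.158−21.657877)/58.712248 = 0.111913
λ₂=(a−b·0.158)/D = (2.954049−21.657877·0.158)/58.712248 = -0.007969
w* = 0.111913·g + -0.007969·h:
  w_0 = 0.111913·2.6034 + -0.007969·28.9520 = 0.0606  (Intel)
  w_1 = 0.111913·2.1868 + -0.007969·15.4118 = 0.1219  (Unilever)
  w_2 = 0.111913·2.8128 + -0.007969·13.2449 = 0.2092  (GE)
  w_3 = 0.111913·2.9969 + -0.007969·20.2402 = 0.1741  (Xerox)
  w_4 = 0.111913·2.9409 + -0.007969·32.3464 = 0.0714  (Ford)
  w_5 = 0.111913·2.0054 + -0.007969·26.7404 = 0.0113  (Kellogg)
  w_6 = 0.111913·6.1117 + -0.007969·41.7263 = 0.3514  (Raytheon)
Σw_i=1.0000  μᵀw=0.1580
σ²=wᵀΣw=λ₁·μ_p+λ₂ = 0.111913·0.158 + -0.007969 = 0.009713 ≈ 0.0097

0.0606
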